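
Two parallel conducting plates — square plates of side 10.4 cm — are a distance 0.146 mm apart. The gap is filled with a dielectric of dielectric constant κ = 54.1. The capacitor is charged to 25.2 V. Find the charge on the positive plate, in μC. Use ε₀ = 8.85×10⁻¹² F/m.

A = (10.4 cm)² = 1.08×10⁻² m².
C = κε₀A/d = 54.1 × 8.85×10⁻¹² × 1.08×10⁻² / 1.46×10⁻⁴ = 3.55×10⁻⁸ F.
Q = CV = 3.55×10⁻⁸ × 25.2 = 8.94×10⁻⁷ C.

Q ≈ 0.894 μC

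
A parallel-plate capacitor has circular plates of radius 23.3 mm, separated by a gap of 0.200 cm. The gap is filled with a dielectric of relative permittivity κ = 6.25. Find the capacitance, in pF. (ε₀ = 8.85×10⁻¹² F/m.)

A = π(23.3 mm)² = 1.71×10⁻³ m².
C = κε₀A/d = 6.25 × 8.85×10⁻¹² × 1.71×10⁻³ / 2.00×10⁻³ = 4.72×10⁻¹¹ F.

C ≈ 47.2 pF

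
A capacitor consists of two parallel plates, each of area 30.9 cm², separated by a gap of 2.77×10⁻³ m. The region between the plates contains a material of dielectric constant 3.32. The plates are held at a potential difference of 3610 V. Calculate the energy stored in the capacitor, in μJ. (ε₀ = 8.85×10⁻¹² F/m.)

U ≈ 214 μJ

A = 30.9 cm² = 3.09×10⁻³ m².
C = κε₀A/d = 3.32 × 8.85×10⁻¹² × 3.09×10⁻³ / 2.77×10⁻³ = 3.28×10⁻¹¹ F.
U = ½CV² = ½ × 3.28×10⁻¹¹ × (3610)² = 2.14×10⁻⁴ J.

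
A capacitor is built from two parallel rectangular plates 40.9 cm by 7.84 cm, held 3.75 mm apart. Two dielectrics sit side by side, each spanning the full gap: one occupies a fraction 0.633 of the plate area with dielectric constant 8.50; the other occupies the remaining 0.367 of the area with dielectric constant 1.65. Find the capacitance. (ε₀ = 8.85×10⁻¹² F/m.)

A = 40.9 × 7.84 cm² = 3.21×10⁻² m².
Side-by-side slabs ⇒ two capacitors in parallel, each spanning the full gap.
C₁ = κ₁ε₀A₁/d = 8.50 × 8.85×10⁻¹² × 2.03×10⁻² / 3.75×10⁻³ = 4.07×10⁻¹⁰ F.
C₂ = κ₂ε₀A₂/d = 1.65 × 8.85×10⁻¹² × 1.18×10⁻² / 3.75×10⁻³ = 4.58×10⁻¹¹ F.
C = C₁ + C₂ = 4.53×10⁻¹⁰ F.

C ≈ 453 pF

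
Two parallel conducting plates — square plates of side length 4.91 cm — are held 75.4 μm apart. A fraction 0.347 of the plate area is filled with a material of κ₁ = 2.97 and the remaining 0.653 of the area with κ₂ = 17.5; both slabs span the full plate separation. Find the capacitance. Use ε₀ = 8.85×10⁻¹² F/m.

C ≈ 3.53 nF

A = (4.91 cm)² = 2.41×10⁻³ m².
Side-by-side slabs ⇒ two capacitors in parallel, each spanning the full gap.
C₁ = κ₁ε₀A₁/d = 2.97 × 8.85×10⁻¹² × 8.37×10⁻⁴ / 7.54×10⁻⁵ = 2.92×10⁻¹⁰ F.
C₂ = κ₂ε₀A₂/d = 17.5 × 8.85×10⁻¹² × 1.57×10⁻³ / 7.54×10⁻⁵ = 3.23×10⁻⁹ F.
C = C₁ + C₂ = 3.53×10⁻⁹ F.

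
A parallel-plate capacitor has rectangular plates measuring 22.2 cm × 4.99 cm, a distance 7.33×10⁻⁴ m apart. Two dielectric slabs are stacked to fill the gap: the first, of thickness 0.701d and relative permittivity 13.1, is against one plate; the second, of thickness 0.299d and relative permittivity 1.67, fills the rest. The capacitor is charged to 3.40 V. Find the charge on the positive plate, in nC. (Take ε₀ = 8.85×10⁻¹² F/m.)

A = 22.2 × 4.99 cm² = 1.11×10⁻² m².
Stacked slabs ⇒ two capacitors in series, each with the full plate area.
C₁ = κ₁ε₀A/d₁ = 13.1 × 8.85×10⁻¹² × 1.11×10⁻² / 5.14×10⁻⁴ = 2.50×10⁻⁹ F.
C₂ = κ₂ε₀A/d₂ = 1.67 × 8.85×10⁻¹² × 1.11×10⁻² / 2.19×10⁻⁴ = 7.47×10⁻¹⁰ F.
C = (1/C₁ + 1/C₂)⁻¹ = 5.75×10⁻¹⁰ F.
Q = CV = 5.75×10⁻¹⁰ × 3.40 = 1.96×10⁻⁹ C.

1.96 nC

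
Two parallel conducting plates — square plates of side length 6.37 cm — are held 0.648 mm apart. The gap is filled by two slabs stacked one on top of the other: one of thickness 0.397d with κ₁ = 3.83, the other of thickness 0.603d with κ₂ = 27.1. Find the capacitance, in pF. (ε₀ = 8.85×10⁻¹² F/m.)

C ≈ 440 pF

A = (6.37 cm)² = 4.06×10⁻³ m².
Stacked slabs ⇒ two capacitors in series, each with the full plate area.
C₁ = κ₁ε₀A/d₁ = 3.83 × 8.85×10⁻¹² × 4.06×10⁻³ / 2.57×10⁻⁴ = 5.35×10⁻¹⁰ F.
C₂ = κ₂ε₀A/d₂ = 27.1 × 8.85×10⁻¹² × 4.06×10⁻³ / 3.91×10⁻⁴ = 2.49×10⁻⁹ F.
C = (1/C₁ + 1/C₂)⁻¹ = 4.40×10⁻¹⁰ F.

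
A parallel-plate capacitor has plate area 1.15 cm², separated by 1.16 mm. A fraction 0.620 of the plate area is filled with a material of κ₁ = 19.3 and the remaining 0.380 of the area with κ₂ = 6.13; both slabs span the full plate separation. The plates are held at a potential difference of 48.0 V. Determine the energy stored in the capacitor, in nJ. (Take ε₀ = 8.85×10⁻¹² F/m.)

A = 1.15 cm² = 1.15×10⁻⁴ m².
Side-by-side slabs ⇒ two capacitors in parallel, each spanning the full gap.
C₁ = κ₁ε₀A₁/d = 19.3 × 8.85×10⁻¹² × 7.13×10⁻⁵ / 1.16×10⁻³ = 1.05×10⁻¹¹ F.
C₂ = κ₂ε₀A₂/d = 6.13 × 8.85×10⁻¹² × 4.37×10⁻⁵ / 1.16×10⁻³ = 2.04×10⁻¹² F.
C = C₁ + C₂ = 1.25×10⁻¹¹ F.
U = ½CV² = ½ × 1.25×10⁻¹¹ × (48.0)² = 1.44×10⁻⁸ J.

14.4 nJ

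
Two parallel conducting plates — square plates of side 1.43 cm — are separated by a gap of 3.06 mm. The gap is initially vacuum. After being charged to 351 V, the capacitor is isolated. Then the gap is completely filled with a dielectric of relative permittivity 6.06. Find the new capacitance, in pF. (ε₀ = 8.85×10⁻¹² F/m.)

A = (1.43 cm)² = 2.04×10⁻⁴ m².
Initially C₁ = ε₀A/d = 8.85×10⁻¹² × 2.04×10⁻⁴ / 3.06×10⁻³ = 5.91×10⁻¹³ F.
C = κε₀A/d scales with κ, so C₂/C₁ = κ = 6.06.
C₂ = 6.06 × 5.91×10⁻¹³ = 3.58×10⁻¹² F.

C ≈ 3.58 pF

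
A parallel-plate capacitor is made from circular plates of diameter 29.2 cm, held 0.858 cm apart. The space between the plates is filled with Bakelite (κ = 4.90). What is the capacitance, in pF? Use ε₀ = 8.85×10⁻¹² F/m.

A = π(29.2/2 cm)² = 6.70×10⁻² m².
C = κε₀A/d = 4.90 × 8.85×10⁻¹² × 6.70×10⁻² / 8.58×10⁻³ = 3.38×10⁻¹⁰ F.

C ≈ 338 pF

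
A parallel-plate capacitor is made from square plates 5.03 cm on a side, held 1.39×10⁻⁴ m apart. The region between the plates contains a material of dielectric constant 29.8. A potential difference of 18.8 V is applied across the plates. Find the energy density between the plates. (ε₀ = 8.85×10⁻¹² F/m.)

E = V/d = 18.8 / 1.39×10⁻⁴ = 1.35×10⁵ V/m.
u = ½κε₀E² = ½ × 29.8 × 8.85×10⁻¹² × (1.35×10⁵)² = 2.41 J/m³.

u ≈ 2.41 J/m³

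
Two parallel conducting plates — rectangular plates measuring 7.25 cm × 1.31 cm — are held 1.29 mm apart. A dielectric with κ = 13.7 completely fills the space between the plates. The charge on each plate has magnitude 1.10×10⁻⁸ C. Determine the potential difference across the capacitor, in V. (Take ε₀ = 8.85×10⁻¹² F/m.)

A = 7.25 × 1.31 cm² = 9.50×10⁻⁴ m².
C = κε₀A/d = 13.7 × 8.85×10⁻¹² × 9.50×10⁻⁴ / 1.29×10⁻³ = 8.93×10⁻¹¹ F.
V = Q/C = 1.10×10⁻⁸ / 8.93×10⁻¹¹ = 1.23×10² V.

V ≈ 123 V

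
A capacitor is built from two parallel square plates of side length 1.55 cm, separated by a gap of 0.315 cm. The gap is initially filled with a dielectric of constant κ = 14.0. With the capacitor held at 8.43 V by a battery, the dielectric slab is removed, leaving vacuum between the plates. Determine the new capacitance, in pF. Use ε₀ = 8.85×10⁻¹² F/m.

0.675 pF

A = (1.55 cm)² = 2.40×10⁻⁴ m².
Initially C₁ = κε₀A/d = 14.0 × 8.85×10⁻¹² × 2.40×10⁻⁴ / 3.15×10⁻³ = 9.45×10⁻¹² F.
C = κε₀A/d scales with κ, so C₂/C₁ = 1/κ = 1/14.0 = 0.0714.
C₂ = 0.0714 × 9.45×10⁻¹² = 6.75×10⁻¹³ F.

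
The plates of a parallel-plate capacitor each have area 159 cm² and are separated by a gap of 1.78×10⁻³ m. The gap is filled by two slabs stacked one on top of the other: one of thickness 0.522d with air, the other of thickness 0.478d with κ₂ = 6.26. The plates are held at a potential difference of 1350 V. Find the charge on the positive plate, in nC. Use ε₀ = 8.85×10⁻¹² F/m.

178 nC

A = 159 cm² = 1.59×10⁻² m².
Stacked slabs ⇒ two capacitors in series, each with the full plate area.
C₁ = κ₁ε₀A/d₁ = 1.00 × 8.85×10⁻¹² × 1.59×10⁻² / 9.29×10⁻⁴ = 1.51×10⁻¹⁰ F.
C₂ = κ₂ε₀A/d₂ = 6.26 × 8.85×10⁻¹² × 1.59×10⁻² / 8.51×10⁻⁴ = 1.04×10⁻⁹ F.
C = (1/C₁ + 1/C₂)⁻¹ = 1.32×10⁻¹⁰ F.
Q = CV = 1.32×10⁻¹⁰ × 1350 = 1.78×10⁻⁷ C.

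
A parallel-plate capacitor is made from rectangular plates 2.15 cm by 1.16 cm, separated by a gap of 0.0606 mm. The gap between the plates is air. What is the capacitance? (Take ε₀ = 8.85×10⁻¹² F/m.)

A = 2.15 × 1.16 cm² = 2.49×10⁻⁴ m².
C = ε₀A/d = 8.85×10⁻¹² × 2.49×10⁻⁴ / 6.06×10⁻⁵ = 3.64×10⁻¹¹ F.

C ≈ 36.4 pF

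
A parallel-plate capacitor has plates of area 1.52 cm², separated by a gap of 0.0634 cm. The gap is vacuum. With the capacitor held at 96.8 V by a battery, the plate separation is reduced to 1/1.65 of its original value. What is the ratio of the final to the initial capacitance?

C = ε₀A/d scales as 1/d, so C₂/C₁ = d₁/d₂ = 1.65.

1.65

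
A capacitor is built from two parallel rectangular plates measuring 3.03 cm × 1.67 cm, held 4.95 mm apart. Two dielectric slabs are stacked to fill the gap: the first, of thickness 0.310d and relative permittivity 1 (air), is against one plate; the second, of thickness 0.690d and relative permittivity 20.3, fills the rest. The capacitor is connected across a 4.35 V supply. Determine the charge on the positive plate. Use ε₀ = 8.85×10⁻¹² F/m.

A = 3.03 × 1.67 cm² = 5.06×10⁻⁴ m².
Stacked slabs ⇒ two capacitors in series, each with the full plate area.
C₁ = κ₁ε₀A/d₁ = 1.00 × 8.85×10⁻¹² × 5.06×10⁻⁴ / 1.53×10⁻³ = 2.92×10⁻¹² F.
C₂ = κ₂ε₀A/d₂ = 20.3 × 8.85×10⁻¹² × 5.06×10⁻⁴ / 3.42×10⁻³ = 2.66×10⁻¹¹ F.
C = (1/C₁ + 1/C₂)⁻¹ = 2.63×10⁻¹² F.
Q = CV = 2.63×10⁻¹² × 4.35 = 1.14×10⁻¹¹ C.

Q ≈ 11.4 pC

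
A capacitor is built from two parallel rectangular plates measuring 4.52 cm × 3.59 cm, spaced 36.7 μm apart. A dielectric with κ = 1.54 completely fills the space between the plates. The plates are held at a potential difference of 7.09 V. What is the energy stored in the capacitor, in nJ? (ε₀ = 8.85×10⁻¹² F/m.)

A = 4.52 × 3.59 cm² = 1.62×10⁻³ m².
C = κε₀A/d = 1.54 × 8.85×10⁻¹² × 1.62×10⁻³ / 3.67×10⁻⁵ = 6.03×10⁻¹⁰ F.
U = ½CV² = ½ × 6.03×10⁻¹⁰ × (7.09)² = 1.51×10⁻⁸ J.

U ≈ 15.1 nJ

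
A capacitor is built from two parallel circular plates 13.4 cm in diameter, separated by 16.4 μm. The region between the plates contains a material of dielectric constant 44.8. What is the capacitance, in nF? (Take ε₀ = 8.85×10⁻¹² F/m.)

A = π(13.4/2 cm)² = 1.41×10⁻² m².
C = κε₀A/d = 44.8 × 8.85×10⁻¹² × 1.41×10⁻² / 1.64×10⁻⁵ = 3.41×10⁻⁷ F.

341 nF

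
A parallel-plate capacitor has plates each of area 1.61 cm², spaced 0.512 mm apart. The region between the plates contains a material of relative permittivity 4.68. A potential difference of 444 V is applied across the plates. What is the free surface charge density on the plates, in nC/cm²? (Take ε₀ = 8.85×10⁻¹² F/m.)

A = 1.61 cm² = 1.61×10⁻⁴ m².
C = κε₀A/d = 4.68 × 8.85×10⁻¹² × 1.61×10⁻⁴ / 5.12×10⁻⁴ = 1.30×10⁻¹¹ F.
σ = Q/A = CV/A = 1.30×10⁻¹¹ × 444 / 1.61×10⁻⁴ = 3.59×10⁻⁵ C/m².

σ ≈ 3.59 nC/cm²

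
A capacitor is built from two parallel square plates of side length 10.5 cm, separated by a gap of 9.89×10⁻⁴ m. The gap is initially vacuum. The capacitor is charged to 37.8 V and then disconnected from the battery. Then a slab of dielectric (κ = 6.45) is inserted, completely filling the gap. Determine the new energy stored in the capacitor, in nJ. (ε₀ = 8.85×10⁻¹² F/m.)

A = (10.5 cm)² = 1.10×10⁻² m².
Initially C₁ = ε₀A/d = 8.85×10⁻¹² × 1.10×10⁻² / 9.89×10⁻⁴ = 9.87×10⁻¹¹ F.
U₁ = 7.05×10⁻⁸ J.
Isolated ⇒ Q is held fixed. C₂ = 6.45 C₁ and U = Q²/(2C), so U₂/U₁ = C₁/C₂ = 0.155.
U₂ = 0.155 × 7.05×10⁻⁸ = 1.09×10⁻⁸ J.

U ≈ 10.9 nJ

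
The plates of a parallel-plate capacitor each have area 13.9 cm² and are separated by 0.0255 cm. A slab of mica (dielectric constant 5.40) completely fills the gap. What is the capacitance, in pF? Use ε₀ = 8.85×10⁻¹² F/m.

C ≈ 261 pF

A = 13.9 cm² = 1.39×10⁻³ m².
C = κε₀A/d = 5.40 × 8.85×10⁻¹² × 1.39×10⁻³ / 2.55×10⁻⁴ = 2.61×10⁻¹⁰ F.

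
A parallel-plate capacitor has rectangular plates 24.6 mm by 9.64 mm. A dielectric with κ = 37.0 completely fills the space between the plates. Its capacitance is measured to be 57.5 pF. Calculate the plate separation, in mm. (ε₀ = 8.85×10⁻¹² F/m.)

d ≈ 1.35 mm

A = 24.6 × 9.64 mm² = 2.37×10⁻⁴ m².
d = κε₀A/C = 37.0 × 8.85×10⁻¹² × 2.37×10⁻⁴ / 5.75×10⁻¹¹ = 1.35×10⁻³ m.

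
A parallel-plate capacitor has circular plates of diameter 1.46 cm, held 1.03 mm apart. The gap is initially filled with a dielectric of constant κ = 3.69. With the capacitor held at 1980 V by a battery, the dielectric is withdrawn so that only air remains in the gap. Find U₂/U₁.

Battery connected ⇒ V is held fixed.
C₂ = 0.271 C₁ and U = ½CV², so U₂/U₁ = C₂/C₁ = 0.271.

U₂/U₁ ≈ 0.271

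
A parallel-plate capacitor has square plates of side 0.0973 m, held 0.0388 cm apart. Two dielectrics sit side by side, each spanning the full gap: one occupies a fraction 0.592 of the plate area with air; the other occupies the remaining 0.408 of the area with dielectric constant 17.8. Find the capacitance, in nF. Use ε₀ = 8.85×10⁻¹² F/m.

C ≈ 1.70 nF

A = (0.0973 m)² = 9.47×10⁻³ m².
Side-by-side slabs ⇒ two capacitors in parallel, each spanning the full gap.
C₁ = κ₁ε₀A₁/d = 1.00 × 8.85×10⁻¹² × 5.60×10⁻³ / 3.88×10⁻⁴ = 1.28×10⁻¹⁰ F.
C₂ = κ₂ε₀A₂/d = 17.8 × 8.85×10⁻¹² × 3.86×10⁻³ / 3.88×10⁻⁴ = 1.57×10⁻⁹ F.
C = C₁ + C₂ = 1.70×10⁻⁹ F.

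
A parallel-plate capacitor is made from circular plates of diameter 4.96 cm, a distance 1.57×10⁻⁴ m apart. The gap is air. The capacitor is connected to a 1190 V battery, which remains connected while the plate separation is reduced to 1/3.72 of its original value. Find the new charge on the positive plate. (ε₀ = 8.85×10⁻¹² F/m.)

Q ≈ 482 nC

A = π(4.96/2 cm)² = 1.93×10⁻³ m².
Initially C₁ = ε₀A/d = 8.85×10⁻¹² × 1.93×10⁻³ / 1.57×10⁻⁴ = 1.09×10⁻¹⁰ F.
Q₁ = 1.30×10⁻⁷ C.
Battery connected ⇒ V is held fixed. C₂ = 3.72 C₁ and Q = CV, so Q₂/Q₁ = C₂/C₁ = 3.72.
Q₂ = 3.72 × 1.30×10⁻⁷ = 4.82×10⁻⁷ C.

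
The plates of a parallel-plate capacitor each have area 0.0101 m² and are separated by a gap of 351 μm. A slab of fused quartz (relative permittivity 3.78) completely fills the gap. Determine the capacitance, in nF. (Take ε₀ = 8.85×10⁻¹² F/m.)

0.963 nF

C = κε₀A/d = 3.78 × 8.85×10⁻¹² × 1.01×10⁻² / 3.51×10⁻⁴ = 9.63×10⁻¹⁰ F.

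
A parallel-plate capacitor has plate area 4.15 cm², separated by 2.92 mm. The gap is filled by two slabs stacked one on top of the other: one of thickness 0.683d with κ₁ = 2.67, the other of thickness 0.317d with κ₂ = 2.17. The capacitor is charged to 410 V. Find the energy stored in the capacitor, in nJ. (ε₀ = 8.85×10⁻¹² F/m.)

A = 4.15 cm² = 4.15×10⁻⁴ m².
Stacked slabs ⇒ two capacitors in series, each with the full plate area.
C₁ = κ₁ε₀A/d₁ = 2.67 × 8.85×10⁻¹² × 4.15×10⁻⁴ / 1.99×10⁻³ = 4.92×10⁻¹² F.
C₂ = κ₂ε₀A/d₂ = 2.17 × 8.85×10⁻¹² × 4.15×10⁻⁴ / 9.26×10⁻⁴ = 8.61×10⁻¹² F.
C = (1/C₁ + 1/C₂)⁻¹ = 3.13×10⁻¹² F.
U = ½CV² = ½ × 3.13×10⁻¹² × (410)² = 2.63×10⁻⁷ J.

U ≈ 263 nJ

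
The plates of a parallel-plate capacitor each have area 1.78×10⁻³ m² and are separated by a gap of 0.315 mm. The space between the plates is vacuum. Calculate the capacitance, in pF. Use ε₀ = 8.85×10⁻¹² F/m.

C = ε₀A/d = 8.85×10⁻¹² × 1.78×10⁻³ / 3.15×10⁻⁴ = 5.00×10⁻¹¹ F.

C ≈ 50.0 pF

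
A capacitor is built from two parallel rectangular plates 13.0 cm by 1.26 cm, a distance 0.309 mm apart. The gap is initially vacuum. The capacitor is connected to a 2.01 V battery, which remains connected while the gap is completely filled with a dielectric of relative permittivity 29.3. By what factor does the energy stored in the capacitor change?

Battery connected ⇒ V is held fixed.
C₂ = 29.3 C₁ and U = ½CV², so U₂/U₁ = C₂/C₁ = 29.3.

29.3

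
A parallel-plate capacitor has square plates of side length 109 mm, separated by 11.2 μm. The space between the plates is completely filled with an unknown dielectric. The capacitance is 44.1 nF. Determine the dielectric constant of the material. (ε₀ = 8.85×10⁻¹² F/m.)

A = (109 mm)² = 1.19×10⁻² m².
κ = Cd/(ε₀A) = 4.41×10⁻⁸ × 1.12×10⁻⁵ / (8.85×10⁻¹² × 1.19×10⁻²) = 4.70.

κ ≈ 4.70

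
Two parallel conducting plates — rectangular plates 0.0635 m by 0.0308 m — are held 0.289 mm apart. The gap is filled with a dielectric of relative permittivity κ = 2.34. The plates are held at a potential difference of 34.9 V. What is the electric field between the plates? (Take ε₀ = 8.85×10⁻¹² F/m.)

121 V/mm

E = V/d = 34.9 / 2.89×10⁻⁴ = 1.21×10⁵ V/m.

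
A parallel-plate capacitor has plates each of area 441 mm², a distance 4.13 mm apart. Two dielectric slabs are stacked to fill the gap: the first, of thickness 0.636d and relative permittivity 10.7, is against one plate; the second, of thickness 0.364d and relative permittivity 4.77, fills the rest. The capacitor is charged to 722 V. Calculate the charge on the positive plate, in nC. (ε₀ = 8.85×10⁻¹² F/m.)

5.03 nC

A = 441 mm² = 4.41×10⁻⁴ m².
Stacked slabs ⇒ two capacitors in series, each with the full plate area.
C₁ = κ₁ε₀A/d₁ = 10.7 × 8.85×10⁻¹² × 4.41×10⁻⁴ / 2.63×10⁻³ = 1.59×10⁻¹¹ F.
C₂ = κ₂ε₀A/d₂ = 4.77 × 8.85×10⁻¹² × 4.41×10⁻⁴ / 1.50×10⁻³ = 1.24×10⁻¹¹ F.
C = (1/C₁ + 1/C₂)⁻¹ = 6.96×10⁻¹² F.
Q = CV = 6.96×10⁻¹² × 722 = 5.03×10⁻⁹ C.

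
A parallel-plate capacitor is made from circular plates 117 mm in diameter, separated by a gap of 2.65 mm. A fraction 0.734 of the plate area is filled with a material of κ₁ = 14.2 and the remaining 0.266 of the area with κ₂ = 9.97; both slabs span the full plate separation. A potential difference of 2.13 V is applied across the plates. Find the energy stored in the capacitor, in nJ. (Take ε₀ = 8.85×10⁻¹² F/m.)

A = π(117/2 mm)² = 1.08×10⁻² m².
Side-by-side slabs ⇒ two capacitors in parallel, each spanning the full gap.
C₁ = κ₁ε₀A₁/d = 14.2 × 8.85×10⁻¹² × 7.89×10⁻³ / 2.65×10⁻³ = 3.74×10⁻¹⁰ F.
C₂ = κ₂ε₀A₂/d = 9.97 × 8.85×10⁻¹² × 2.86×10⁻³ / 2.65×10⁻³ = 9.52×10⁻¹¹ F.
C = C₁ + C₂ = 4.69×10⁻¹⁰ F.
U = ½CV² = ½ × 4.69×10⁻¹⁰ × (2.13)² = 1.06×10⁻⁹ J.

1.06 nJ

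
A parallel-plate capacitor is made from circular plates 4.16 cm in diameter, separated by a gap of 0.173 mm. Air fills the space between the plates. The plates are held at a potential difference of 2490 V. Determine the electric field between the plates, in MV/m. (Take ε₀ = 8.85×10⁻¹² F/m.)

E ≈ 14.4 MV/m

E = V/d = 2490 / 1.73×10⁻⁴ = 1.44×10⁷ V/m.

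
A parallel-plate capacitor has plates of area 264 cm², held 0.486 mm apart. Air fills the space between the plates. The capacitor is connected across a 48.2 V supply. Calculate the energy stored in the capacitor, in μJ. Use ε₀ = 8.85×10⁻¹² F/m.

A = 264 cm² = 2.64×10⁻² m².
C = ε₀A/d = 8.85×10⁻¹² × 2.64×10⁻² / 4.86×10⁻⁴ = 4.81×10⁻¹⁰ F.
U = ½CV² = ½ × 4.81×10⁻¹⁰ × (48.2)² = 5.58×10⁻⁷ J.

U ≈ 0.558 μJ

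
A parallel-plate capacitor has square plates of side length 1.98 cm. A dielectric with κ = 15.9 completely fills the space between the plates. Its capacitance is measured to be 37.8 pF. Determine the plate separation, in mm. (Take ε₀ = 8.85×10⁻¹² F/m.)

1.46 mm

A = (1.98 cm)² = 3.92×10⁻⁴ m².
d = κε₀A/C = 15.9 × 8.85×10⁻¹² × 3.92×10⁻⁴ / 3.78×10⁻¹¹ = 1.46×10⁻³ m.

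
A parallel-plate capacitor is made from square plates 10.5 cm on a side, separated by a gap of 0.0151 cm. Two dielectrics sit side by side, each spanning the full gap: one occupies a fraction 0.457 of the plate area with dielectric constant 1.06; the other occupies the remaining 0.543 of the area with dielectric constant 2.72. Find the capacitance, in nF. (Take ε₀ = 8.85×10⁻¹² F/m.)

A = (10.5 cm)² = 1.10×10⁻² m².
Side-by-side slabs ⇒ two capacitors in parallel, each spanning the full gap.
C₁ = κ₁ε₀A₁/d = 1.06 × 8.85×10⁻¹² × 5.04×10⁻³ / 1.51×10⁻⁴ = 3.13×10⁻¹⁰ F.
C₂ = κ₂ε₀A₂/d = 2.72 × 8.85×10⁻¹² × 5.99×10⁻³ / 1.51×10⁻⁴ = 9.54×10⁻¹⁰ F.
C = C₁ + C₂ = 1.27×10⁻⁹ F.

1.27 nF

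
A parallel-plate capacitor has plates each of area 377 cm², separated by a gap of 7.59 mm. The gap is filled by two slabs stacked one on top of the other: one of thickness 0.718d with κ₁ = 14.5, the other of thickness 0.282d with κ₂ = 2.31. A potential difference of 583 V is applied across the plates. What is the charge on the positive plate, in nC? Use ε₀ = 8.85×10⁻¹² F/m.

A = 377 cm² = 3.77×10⁻² m².
Stacked slabs ⇒ two capacitors in series, each with the full plate area.
C₁ = κ₁ε₀A/d₁ = 14.5 × 8.85×10⁻¹² × 3.77×10⁻² / 5.45×10⁻³ = 8.88×10⁻¹⁰ F.
C₂ = κ₂ε₀A/d₂ = 2.31 × 8.85×10⁻¹² × 3.77×10⁻² / 2.14×10⁻³ = 3.60×10⁻¹⁰ F.
C = (1/C₁ + 1/C₂)⁻¹ = 2.56×10⁻¹⁰ F.
Q = CV = 2.56×10⁻¹⁰ × 583 = 1.49×10⁻⁷ C.

Q ≈ 149 nC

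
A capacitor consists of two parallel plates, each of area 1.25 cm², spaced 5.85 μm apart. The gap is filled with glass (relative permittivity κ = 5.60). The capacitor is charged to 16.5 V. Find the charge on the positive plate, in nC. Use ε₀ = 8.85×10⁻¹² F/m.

Q ≈ 17.5 nC

A = 1.25 cm² = 1.25×10⁻⁴ m².
C = κε₀A/d = 5.60 × 8.85×10⁻¹² × 1.25×10⁻⁴ / 5.85×10⁻⁶ = 1.06×10⁻⁹ F.
Q = CV = 1.06×10⁻⁹ × 16.5 = 1.75×10⁻⁸ C.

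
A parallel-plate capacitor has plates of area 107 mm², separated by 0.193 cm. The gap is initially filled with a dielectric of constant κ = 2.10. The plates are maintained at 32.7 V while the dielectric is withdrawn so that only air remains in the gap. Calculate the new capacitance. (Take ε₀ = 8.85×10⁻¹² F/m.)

4.91×10⁻¹³ F

A = 107 mm² = 1.07×10⁻⁴ m².
Initially C₁ = κε₀A/d = 2.10 × 8.85×10⁻¹² × 1.07×10⁻⁴ / 1.93×10⁻³ = 1.03×10⁻¹² F.
C = κε₀A/d scales with κ, so C₂/C₁ = 1/κ = 1/2.10 = 0.476.
C₂ = 0.476 × 1.03×10⁻¹² = 4.91×10⁻¹³ F.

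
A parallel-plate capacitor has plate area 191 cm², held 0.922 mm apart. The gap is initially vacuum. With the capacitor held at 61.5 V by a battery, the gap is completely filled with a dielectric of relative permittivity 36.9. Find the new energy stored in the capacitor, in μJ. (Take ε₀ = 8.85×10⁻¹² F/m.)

A = 191 cm² = 1.91×10⁻² m².
Initially C₁ = ε₀A/d = 8.85×10⁻¹² × 1.91×10⁻² / 9.22×10⁻⁴ = 1.83×10⁻¹⁰ F.
U₁ = 3.47×10⁻⁷ J.
Battery connected ⇒ V is held fixed. C₂ = 36.9 C₁ and U = ½CV², so U₂/U₁ = C₂/C₁ = 36.9.
U₂ = 36.9 × 3.47×10⁻⁷ = 1.28×10⁻⁵ J.

U ≈ 12.8 μJ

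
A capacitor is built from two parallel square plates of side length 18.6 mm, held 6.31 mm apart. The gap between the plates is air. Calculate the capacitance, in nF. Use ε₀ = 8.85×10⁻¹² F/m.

A = (18.6 mm)² = 3.46×10⁻⁴ m².
C = ε₀A/d = 8.85×10⁻¹² × 3.46×10⁻⁴ / 6.31×10⁻³ = 4.85×10⁻¹³ F.

C ≈ 4.85×10⁻⁴ nF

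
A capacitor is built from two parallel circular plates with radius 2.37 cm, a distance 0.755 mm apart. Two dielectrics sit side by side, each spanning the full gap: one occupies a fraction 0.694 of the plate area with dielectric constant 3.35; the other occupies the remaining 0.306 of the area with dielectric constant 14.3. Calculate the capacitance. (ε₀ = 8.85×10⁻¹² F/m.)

A = π(2.37 cm)² = 1.76×10⁻³ m².
Side-by-side slabs ⇒ two capacitors in parallel, each spanning the full gap.
C₁ = κ₁ε₀A₁/d = 3.35 × 8.85×10⁻¹² × 1.22×10⁻³ / 7.55×10⁻⁴ = 4.81×10⁻¹¹ F.
C₂ = κ₂ε₀A₂/d = 14.3 × 8.85×10⁻¹² × 5.40×10⁻⁴ / 7.55×10⁻⁴ = 9.05×10⁻¹¹ F.
C = C₁ + C₂ = 1.39×10⁻¹⁰ F.

139 pF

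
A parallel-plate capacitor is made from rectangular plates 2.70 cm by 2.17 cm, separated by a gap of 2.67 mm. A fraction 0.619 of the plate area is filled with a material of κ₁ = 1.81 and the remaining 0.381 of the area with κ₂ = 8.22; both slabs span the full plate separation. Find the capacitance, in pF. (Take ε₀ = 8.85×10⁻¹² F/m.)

A = 2.70 × 2.17 cm² = 5.86×10⁻⁴ m².
Side-by-side slabs ⇒ two capacitors in parallel, each spanning the full gap.
C₁ = κ₁ε₀A₁/d = 1.81 × 8.85×10⁻¹² × 3.63×10⁻⁴ / 2.67×10⁻³ = 2.18×10⁻¹² F.
C₂ = κ₂ε₀A₂/d = 8.22 × 8.85×10⁻¹² × 2.23×10⁻⁴ / 2.67×10⁻³ = 6.08×10⁻¹² F.
C = C₁ + C₂ = 8.26×10⁻¹² F.

C ≈ 8.26 pF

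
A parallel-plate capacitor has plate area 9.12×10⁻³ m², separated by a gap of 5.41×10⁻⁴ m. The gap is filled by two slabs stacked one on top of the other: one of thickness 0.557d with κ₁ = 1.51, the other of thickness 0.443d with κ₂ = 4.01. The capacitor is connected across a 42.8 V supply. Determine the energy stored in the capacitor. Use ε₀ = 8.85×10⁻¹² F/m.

Stacked slabs ⇒ two capacitors in series, each with the full plate area.
C₁ = κ₁ε₀A/d₁ = 1.51 × 8.85×10⁻¹² × 9.12×10⁻³ / 3.01×10⁻⁴ = 4.04×10⁻¹⁰ F.
C₂ = κ₂ε₀A/d₂ = 4.01 × 8.85×10⁻¹² × 9.12×10⁻³ / 2.40×10⁻⁴ = 1.35×10⁻⁹ F.
C = (1/C₁ + 1/C₂)⁻¹ = 3.11×10⁻¹⁰ F.
U = ½CV² = ½ × 3.11×10⁻¹⁰ × (42.8)² = 2.85×10⁻⁷ J.

U ≈ 285 nJ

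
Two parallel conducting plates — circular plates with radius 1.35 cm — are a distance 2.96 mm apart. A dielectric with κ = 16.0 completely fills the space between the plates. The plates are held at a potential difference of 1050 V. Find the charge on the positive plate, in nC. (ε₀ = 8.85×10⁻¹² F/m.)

A = π(1.35 cm)² = 5.73×10⁻⁴ m².
C = κε₀A/d = 16.0 × 8.85×10⁻¹² × 5.73×10⁻⁴ / 2.96×10⁻³ = 2.74×10⁻¹¹ F.
Q = CV = 2.74×10⁻¹¹ × 1050 = 2.88×10⁻⁸ C.

Q ≈ 28.8 nC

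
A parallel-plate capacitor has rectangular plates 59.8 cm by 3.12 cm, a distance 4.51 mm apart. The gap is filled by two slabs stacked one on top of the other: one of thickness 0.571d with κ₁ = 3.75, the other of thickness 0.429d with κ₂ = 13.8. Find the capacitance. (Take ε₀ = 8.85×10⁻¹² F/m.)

A = 59.8 × 3.12 cm² = 1.87×10⁻² m².
Stacked slabs ⇒ two capacitors in series, each with the full plate area.
C₁ = κ₁ε₀A/d₁ = 3.75 × 8.85×10⁻¹² × 1.87×10⁻² / 2.58×10⁻³ = 2.40×10⁻¹⁰ F.
C₂ = κ₂ε₀A/d₂ = 13.8 × 8.85×10⁻¹² × 1.87×10⁻² / 1.93×10⁻³ = 1.18×10⁻⁹ F.
C = (1/C₁ + 1/C₂)⁻¹ = 2.00×10⁻¹⁰ F.

200 pF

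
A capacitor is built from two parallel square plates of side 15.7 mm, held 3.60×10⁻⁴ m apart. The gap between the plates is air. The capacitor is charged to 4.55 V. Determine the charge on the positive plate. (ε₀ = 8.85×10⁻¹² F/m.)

27.6 pC

A = (15.7 mm)² = 2.46×10⁻⁴ m².
C = ε₀A/d = 8.85×10⁻¹² × 2.46×10⁻⁴ / 3.60×10⁻⁴ = 6.06×10⁻¹² F.
Q = CV = 6.06×10⁻¹² × 4.55 = 2.76×10⁻¹¹ C.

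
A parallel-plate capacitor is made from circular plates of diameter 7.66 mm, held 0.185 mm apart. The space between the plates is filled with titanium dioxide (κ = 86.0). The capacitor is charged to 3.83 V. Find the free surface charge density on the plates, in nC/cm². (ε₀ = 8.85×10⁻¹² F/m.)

A = π(7.66/2 mm)² = 4.61×10⁻⁵ m².
C = κε₀A/d = 86.0 × 8.85×10⁻¹² × 4.61×10⁻⁵ / 1.85×10⁻⁴ = 1.90×10⁻¹⁰ F.
σ = Q/A = CV/A = 1.90×10⁻¹⁰ × 3.83 / 4.61×10⁻⁵ = 1.58×10⁻⁵ C/m².

σ ≈ 1.58 nC/cm²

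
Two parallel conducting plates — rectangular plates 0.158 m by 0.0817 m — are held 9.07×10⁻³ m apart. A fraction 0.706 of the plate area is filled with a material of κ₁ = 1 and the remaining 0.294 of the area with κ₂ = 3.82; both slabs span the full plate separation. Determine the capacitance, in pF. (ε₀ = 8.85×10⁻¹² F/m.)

A = 0.158 × 0.0817 m² = 1.29×10⁻² m².
Side-by-side slabs ⇒ two capacitors in parallel, each spanning the full gap.
C₁ = κ₁ε₀A₁/d = 1.00 × 8.85×10⁻¹² × 9.11×10⁻³ / 9.07×10⁻³ = 8.89×10⁻¹² F.
C₂ = κ₂ε₀A₂/d = 3.82 × 8.85×10⁻¹² × 3.80×10⁻³ / 9.07×10⁻³ = 1.41×10⁻¹¹ F.
C = C₁ + C₂ = 2.30×10⁻¹¹ F.

C ≈ 23.0 pF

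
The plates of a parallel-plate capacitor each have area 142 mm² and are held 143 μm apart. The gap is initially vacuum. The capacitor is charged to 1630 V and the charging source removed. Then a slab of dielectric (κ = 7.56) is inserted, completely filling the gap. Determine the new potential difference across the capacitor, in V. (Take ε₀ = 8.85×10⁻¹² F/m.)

A = 142 mm² = 1.42×10⁻⁴ m².
Initially C₁ = ε₀A/d = 8.85×10⁻¹² × 1.42×10⁻⁴ / 1.43×10⁻⁴ = 8.79×10⁻¹² F.
V₁ = 1.63×10³ V.
Isolated ⇒ Q is held fixed. C₂ = 7.56 C₁ and V = Q/C, so V₂/V₁ = C₁/C₂ = 0.132.
V₂ = 0.132 × 1.63×10³ = 2.16×10² V.

V ≈ 216 V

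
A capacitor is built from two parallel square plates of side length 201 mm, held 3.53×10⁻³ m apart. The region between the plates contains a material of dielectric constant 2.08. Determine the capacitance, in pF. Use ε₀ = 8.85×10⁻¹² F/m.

211 pF

A = (201 mm)² = 4.04×10⁻² m².
C = κε₀A/d = 2.08 × 8.85×10⁻¹² × 4.04×10⁻² / 3.53×10⁻³ = 2.11×10⁻¹⁰ F.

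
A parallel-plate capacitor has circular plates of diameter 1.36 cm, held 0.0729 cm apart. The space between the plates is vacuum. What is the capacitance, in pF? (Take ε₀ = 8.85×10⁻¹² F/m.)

1.76 pF

A = π(1.36/2 cm)² = 1.45×10⁻⁴ m².
C = ε₀A/d = 8.85×10⁻¹² × 1.45×10⁻⁴ / 7.29×10⁻⁴ = 1.76×10⁻¹² F.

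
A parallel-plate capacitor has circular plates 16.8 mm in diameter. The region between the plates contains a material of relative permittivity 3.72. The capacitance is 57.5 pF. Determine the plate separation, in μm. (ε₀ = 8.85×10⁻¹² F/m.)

d ≈ 127 μm

A = π(16.8/2 mm)² = 2.22×10⁻⁴ m².
d = κε₀A/C = 3.72 × 8.85×10⁻¹² × 2.22×10⁻⁴ / 5.75×10⁻¹¹ = 1.27×10⁻⁴ m.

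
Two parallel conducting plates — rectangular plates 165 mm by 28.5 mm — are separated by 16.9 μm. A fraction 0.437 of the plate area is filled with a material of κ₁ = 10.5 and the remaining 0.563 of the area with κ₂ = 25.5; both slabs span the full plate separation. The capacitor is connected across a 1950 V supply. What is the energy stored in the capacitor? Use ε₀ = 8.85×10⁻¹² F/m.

U ≈ 88.7 mJ

A = 165 × 28.5 mm² = 4.70×10⁻³ m².
Side-by-side slabs ⇒ two capacitors in parallel, each spanning the full gap.
C₁ = κ₁ε₀A₁/d = 10.5 × 8.85×10⁻¹² × 2.05×10⁻³ / 1.69×10⁻⁵ = 1.13×10⁻⁸ F.
C₂ = κ₂ε₀A₂/d = 25.5 × 8.85×10⁻¹² × 2.65×10⁻³ / 1.69×10⁻⁵ = 3.54×10⁻⁸ F.
C = C₁ + C₂ = 4.67×10⁻⁸ F.
U = ½CV² = ½ × 4.67×10⁻⁸ × (1950)² = 8.87×10⁻² J.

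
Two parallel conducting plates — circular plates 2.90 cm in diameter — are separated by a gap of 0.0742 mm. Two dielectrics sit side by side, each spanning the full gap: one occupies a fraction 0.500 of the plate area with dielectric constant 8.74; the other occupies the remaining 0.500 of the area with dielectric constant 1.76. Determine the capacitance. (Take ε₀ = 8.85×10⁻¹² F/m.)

414 pF

A = π(2.90/2 cm)² = 6.61×10⁻⁴ m².
Side-by-side slabs ⇒ two capacitors in parallel, each spanning the full gap.
C₁ = κ₁ε₀A₁/d = 8.74 × 8.85×10⁻¹² × 3.30×10⁻⁴ / 7.42×10⁻⁵ = 3.44×10⁻¹⁰ F.
C₂ = κ₂ε₀A₂/d = 1.76 × 8.85×10⁻¹² × 3.30×10⁻⁴ / 7.42×10⁻⁵ = 6.93×10⁻¹¹ F.
C = C₁ + C₂ = 4.14×10⁻¹⁰ F.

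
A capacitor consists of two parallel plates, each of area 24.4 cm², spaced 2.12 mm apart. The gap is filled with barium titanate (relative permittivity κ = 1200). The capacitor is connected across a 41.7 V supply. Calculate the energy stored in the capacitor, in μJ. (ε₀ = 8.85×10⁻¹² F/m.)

A = 24.4 cm² = 2.44×10⁻³ m².
C = κε₀A/d = 1200 × 8.85×10⁻¹² × 2.44×10⁻³ / 2.12×10⁻³ = 1.22×10⁻⁸ F.
U = ½CV² = ½ × 1.22×10⁻⁸ × (41.7)² = 1.06×10⁻⁵ J.

U ≈ 10.6 μJ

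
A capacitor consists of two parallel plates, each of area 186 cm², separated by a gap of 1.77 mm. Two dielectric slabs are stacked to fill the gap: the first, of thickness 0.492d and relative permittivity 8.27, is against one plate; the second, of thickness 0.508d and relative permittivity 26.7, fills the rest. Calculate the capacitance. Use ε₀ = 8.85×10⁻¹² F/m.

1.18 nF

A = 186 cm² = 1.86×10⁻² m².
Stacked slabs ⇒ two capacitors in series, each with the full plate area.
C₁ = κ₁ε₀A/d₁ = 8.27 × 8.85×10⁻¹² × 1.86×10⁻² / 8.71×10⁻⁴ = 1.56×10⁻⁹ F.
C₂ = κ₂ε₀A/d₂ = 26.7 × 8.85×10⁻¹² × 1.86×10⁻² / 8.99×10⁻⁴ = 4.89×10⁻⁹ F.
C = (1/C₁ + 1/C₂)⁻¹ = 1.18×10⁻⁹ F.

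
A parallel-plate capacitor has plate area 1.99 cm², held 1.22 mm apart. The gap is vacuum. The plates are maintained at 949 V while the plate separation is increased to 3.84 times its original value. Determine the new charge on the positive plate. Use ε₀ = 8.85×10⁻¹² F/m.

A = 1.99 cm² = 1.99×10⁻⁴ m².
Initially C₁ = ε₀A/d = 8.85×10⁻¹² × 1.99×10⁻⁴ / 1.22×10⁻³ = 1.44×10⁻¹² F.
Q₁ = 1.37×10⁻⁹ C.
Battery connected ⇒ V is held fixed. C₂ = 0.260 C₁ and Q = CV, so Q₂/Q₁ = C₂/C₁ = 0.260.
Q₂ = 0.260 × 1.37×10⁻⁹ = 3.57×10⁻¹⁰ C.

Q ≈ 357 pC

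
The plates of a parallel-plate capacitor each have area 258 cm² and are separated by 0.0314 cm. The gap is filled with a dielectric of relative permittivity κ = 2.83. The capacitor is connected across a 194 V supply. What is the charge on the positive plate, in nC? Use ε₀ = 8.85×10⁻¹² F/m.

A = 258 cm² = 2.58×10⁻² m².
C = κε₀A/d = 2.83 × 8.85×10⁻¹² × 2.58×10⁻² / 3.14×10⁻⁴ = 2.06×10⁻⁹ F.
Q = CV = 2.06×10⁻⁹ × 194 = 3.99×10⁻⁷ C.

Q ≈ 399 nC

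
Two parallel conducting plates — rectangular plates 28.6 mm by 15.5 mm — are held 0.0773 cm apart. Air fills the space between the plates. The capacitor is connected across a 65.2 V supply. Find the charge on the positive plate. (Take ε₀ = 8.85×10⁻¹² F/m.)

A = 28.6 × 15.5 mm² = 4.43×10⁻⁴ m².
C = ε₀A/d = 8.85×10⁻¹² × 4.43×10⁻⁴ / 7.73×10⁻⁴ = 5.08×10⁻¹² F.
Q = CV = 5.08×10⁻¹² × 65.2 = 3.31×10⁻¹⁰ C.

331 pC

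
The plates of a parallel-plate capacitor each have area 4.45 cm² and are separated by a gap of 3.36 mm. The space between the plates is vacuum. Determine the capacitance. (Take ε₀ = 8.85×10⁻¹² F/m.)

C ≈ 1.17 pF

A = 4.45 cm² = 4.45×10⁻⁴ m².
C = ε₀A/d = 8.85×10⁻¹² × 4.45×10⁻⁴ / 3.36×10⁻³ = 1.17×10⁻¹² F.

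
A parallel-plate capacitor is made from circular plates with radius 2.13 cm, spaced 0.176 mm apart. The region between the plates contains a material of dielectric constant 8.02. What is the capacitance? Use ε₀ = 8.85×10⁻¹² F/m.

0.575 nF

A = π(2.13 cm)² = 1.43×10⁻³ m².
C = κε₀A/d = 8.02 × 8.85×10⁻¹² × 1.43×10⁻³ / 1.76×10⁻⁴ = 5.75×10⁻¹⁰ F.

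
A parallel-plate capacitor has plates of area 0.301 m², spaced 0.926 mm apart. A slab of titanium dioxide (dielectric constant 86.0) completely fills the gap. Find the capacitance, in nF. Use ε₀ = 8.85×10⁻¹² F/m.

C ≈ 247 nF

C = κε₀A/d = 86.0 × 8.85×10⁻¹² × 0.301 / 9.26×10⁻⁴ = 2.47×10⁻⁷ F.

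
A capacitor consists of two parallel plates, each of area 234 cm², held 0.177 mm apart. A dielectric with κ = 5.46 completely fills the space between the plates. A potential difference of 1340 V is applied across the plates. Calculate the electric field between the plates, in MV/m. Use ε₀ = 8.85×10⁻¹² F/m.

7.57 MV/m

E = V/d = 1340 / 1.77×10⁻⁴ = 7.57×10⁶ V/m.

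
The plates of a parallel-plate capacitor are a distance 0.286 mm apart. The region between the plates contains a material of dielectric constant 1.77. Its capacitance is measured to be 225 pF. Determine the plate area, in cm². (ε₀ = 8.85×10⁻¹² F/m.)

A ≈ 41.1 cm²

A = Cd/(κε₀) = 2.25×10⁻¹⁰ × 2.86×10⁻⁴ / (1.77 × 8.85×10⁻¹²) = 4.11×10⁻³ m².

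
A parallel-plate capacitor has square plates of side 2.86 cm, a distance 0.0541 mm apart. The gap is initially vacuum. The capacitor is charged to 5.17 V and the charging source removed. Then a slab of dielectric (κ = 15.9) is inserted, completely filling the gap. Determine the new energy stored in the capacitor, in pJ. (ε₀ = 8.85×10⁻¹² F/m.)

A = (2.86 cm)² = 8.18×10⁻⁴ m².
Initially C₁ = ε₀A/d = 8.85×10⁻¹² × 8.18×10⁻⁴ / 5.41×10⁻⁵ = 1.34×10⁻¹⁰ F.
U₁ = 1.79×10⁻⁹ J.
Isolated ⇒ Q is held fixed. C₂ = 15.9 C₁ and U = Q²/(2C), so U₂/U₁ = C₁/C₂ = 0.0629.
U₂ = 0.0629 × 1.79×10⁻⁹ = 1.12×10⁻¹⁰ J.

U ≈ 112 pJ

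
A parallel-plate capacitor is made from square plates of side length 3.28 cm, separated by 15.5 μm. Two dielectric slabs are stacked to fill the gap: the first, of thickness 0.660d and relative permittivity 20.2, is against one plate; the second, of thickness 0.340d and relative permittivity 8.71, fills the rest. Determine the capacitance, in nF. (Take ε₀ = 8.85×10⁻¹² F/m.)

8.57 nF

A = (3.28 cm)² = 1.08×10⁻³ m².
Stacked slabs ⇒ two capacitors in series, each with the full plate area.
C₁ = κ₁ε₀A/d₁ = 20.2 × 8.85×10⁻¹² × 1.08×10⁻³ / 1.02×10⁻⁵ = 1.88×10⁻⁸ F.
C₂ = κ₂ε₀A/d₂ = 8.71 × 8.85×10⁻¹² × 1.08×10⁻³ / 5.27×10⁻⁶ = 1.57×10⁻⁸ F.
C = (1/C₁ + 1/C₂)⁻¹ = 8.57×10⁻⁹ F.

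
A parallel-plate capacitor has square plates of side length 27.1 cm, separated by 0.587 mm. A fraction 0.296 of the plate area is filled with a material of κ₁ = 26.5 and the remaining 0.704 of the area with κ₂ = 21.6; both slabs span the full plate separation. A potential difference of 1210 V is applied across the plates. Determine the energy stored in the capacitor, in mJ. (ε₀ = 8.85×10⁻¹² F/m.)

18.7 mJ

A = (27.1 cm)² = 7.34×10⁻² m².
Side-by-side slabs ⇒ two capacitors in parallel, each spanning the full gap.
C₁ = κ₁ε₀A₁/d = 26.5 × 8.85×10⁻¹² × 2.17×10⁻² / 5.87×10⁻⁴ = 8.69×10⁻⁹ F.
C₂ = κ₂ε₀A₂/d = 21.6 × 8.85×10⁻¹² × 5.17×10⁻² / 5.87×10⁻⁴ = 1.68×10⁻⁸ F.
C = C₁ + C₂ = 2.55×10⁻⁸ F.
U = ½CV² = ½ × 2.55×10⁻⁸ × (1210)² = 1.87×10⁻² J.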